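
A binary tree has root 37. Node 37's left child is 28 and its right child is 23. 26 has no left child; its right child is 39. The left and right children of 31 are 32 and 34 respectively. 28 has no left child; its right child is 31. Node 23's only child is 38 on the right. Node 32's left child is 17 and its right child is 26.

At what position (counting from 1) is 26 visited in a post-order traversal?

3

Post-order visits the left subtree, then the right subtree, then the node.
At 37: go left to 28.
  At 28: no left child.
  At 28: go right to 31.
    At 31: go left to 32.
      At 32: go left to 17.
        17 is a leaf — visit 17.
      At 32: go right to 26.
        At 26: no left child.
        At 26: go right to 39.
          39 is a leaf — visit 39.
        Visit 26.
      Visit 32.
    At 31: go right to 34.
      34 is a leaf — visit 34.
    Visit 31.
  Visit 28.
At 37: go right to 23.
  At 23: no left child.
  At 23: go right to 38.
    38 is a leaf — visit 38.
  Visit 23.
Visit 37.
Full post-order sequence: 17, 39, 26, 32, 34, 31, 28, 38, 23, 37.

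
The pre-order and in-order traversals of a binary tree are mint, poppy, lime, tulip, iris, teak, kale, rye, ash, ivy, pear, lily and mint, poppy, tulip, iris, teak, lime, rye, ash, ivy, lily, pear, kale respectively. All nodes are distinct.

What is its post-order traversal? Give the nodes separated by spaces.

teak iris tulip lily pear ivy ash rye kale lime poppy mint

The first element of pre-order is the root; it splits in-order into left and right subtrees.
Root mint: left subtree has 0 nodes { }, right has 11 {poppy, tulip, iris, teak, lime, rye, ash, ivy, lily, pear, kale}.
  Root poppy: left subtree has 0 nodes { }, right has 10 {tulip, iris, teak, lime, rye, ash, ivy, lily, pear, kale}.
    Root lime: left subtree has 3 nodes {tulip, iris, teak}, right has 6 {rye, ash, ivy, lily, pear, kale}.
      Root tulip: left subtree has 0 nodes { }, right has 2 {iris, teak}.
        Root iris: left subtree has 0 nodes { }, right has 1 {teak}.
      Root kale: left subtree has 5 nodes {rye, ash, ivy, lily, pear}, right has 0 { }.
        Root rye: left subtree has 0 nodes { }, right has 4 {ash, ivy, lily, pear}.
          Root ash: left subtree has 0 nodes { }, right has 3 {ivy, lily, pear}.
            Root ivy: left subtree has 0 nodes { }, right has 2 {lily, pear}.
              Root pear: left subtree has 1 node {lily}, right has 0 { }.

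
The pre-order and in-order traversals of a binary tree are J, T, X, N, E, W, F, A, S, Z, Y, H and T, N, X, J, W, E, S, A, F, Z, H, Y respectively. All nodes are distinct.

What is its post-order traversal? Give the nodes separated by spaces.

The first element of pre-order is the root; it splits in-order into left and right subtrees.
Root J: left subtree has 3 nodes {T, N, X}, right has 8 {W, E, S, A, F, Z, H, Y}.
  Root T: left subtree has 0 nodes { }, right has 2 {N, X}.
    Root X: left subtree has 1 node {N}, right has 0 { }.
  Root E: left subtree has 1 node {W}, right has 6 {S, A, F, Z, H, Y}.
    Root F: left subtree has 2 nodes {S, A}, right has 3 {Z, H, Y}.
      Root A: left subtree has 1 node {S}, right has 0 { }.
      Root Z: left subtree has 0 nodes { }, right has 2 {H, Y}.
        Root Y: left subtree has 1 node {H}, right has 0 { }.

N X T W S A H Y Z F E J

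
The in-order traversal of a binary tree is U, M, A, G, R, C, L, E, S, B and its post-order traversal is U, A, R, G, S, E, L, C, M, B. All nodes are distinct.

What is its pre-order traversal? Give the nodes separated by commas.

The last element of post-order is the root; it splits in-order into left and right subtrees.
Root B: left subtree has 9 nodes {U, M, A, G, R, C, L, E, S}, right has 0 { }.
  Root M: left subtree has 1 node {U}, right has 7 {A, G, R, C, L, E, S}.
    Root C: left subtree has 3 nodes {A, G, R}, right has 3 {L, E, S}.
      Root G: left subtree has 1 node {A}, right has 1 {R}.
      Root L: left subtree has 0 nodes { }, right has 2 {E, S}.
        Root E: left subtree has 0 nodes { }, right has 1 {S}.

B, M, U, C, G, A, R, L, E, S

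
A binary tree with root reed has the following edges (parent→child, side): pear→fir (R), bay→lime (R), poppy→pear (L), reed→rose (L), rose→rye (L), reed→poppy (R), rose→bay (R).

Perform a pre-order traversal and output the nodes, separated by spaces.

reed rose rye bay lime poppy pear fir

Pre-order visits the node, then its left subtree, then its right subtree.
Visit reed.
At reed: go left to rose.
  Visit rose.
  At rose: go left to rye.
    rye is a leaf — visit rye.
  At rose: go right to bay.
    Visit bay.
    At bay: no left child.
    At bay: go right to lime.
      lime is a leaf — visit lime.
At reed: go right to poppy.
  Visit poppy.
  At poppy: go left to pear.
    Visit pear.
    At pear: no left child.
    At pear: go right to fir.
      fir is a leaf — visit fir.
  At poppy: no right child.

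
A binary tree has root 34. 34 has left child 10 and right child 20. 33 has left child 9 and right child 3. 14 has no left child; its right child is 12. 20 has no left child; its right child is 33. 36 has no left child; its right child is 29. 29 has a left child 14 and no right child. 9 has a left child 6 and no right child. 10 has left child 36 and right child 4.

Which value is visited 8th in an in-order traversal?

20

In-order visits the left subtree, then the node, then the right subtree.
At 34: go left to 10.
  At 10: go left to 36.
    At 36: no left child.
    Visit 36.
    At 36: go right to 29.
      At 29: go left to 14.
        At 14: no left child.
        Visit 14.
        At 14: go right to 12.
          12 is a leaf — visit 12.
      Visit 29.
      At 29: no right child.
  Visit 10.
  At 10: go right to 4.
    4 is a leaf — visit 4.
Visit 34.
At 34: go right to 20.
  At 20: no left child.
  Visit 20.
  At 20: go right to 33.
    At 33: go left to 9.
      At 9: go left to 6.
        6 is a leaf — visit 6.
      Visit 9.
      At 9: no right child.
    Visit 33.
    At 33: go right to 3.
      3 is a leaf — visit 3.
Full in-order sequence: 36, 14, 12, 29, 10, 4, 34, 20, 6, 9, 33, 3.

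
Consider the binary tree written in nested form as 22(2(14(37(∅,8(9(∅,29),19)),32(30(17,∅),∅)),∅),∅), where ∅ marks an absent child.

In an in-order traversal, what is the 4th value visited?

8

In-order visits the left subtree, then the node, then the right subtree.
At 22: go left to 2.
  At 2: go left to 14.
    At 14: go left to 37.
      At 37: no left child.
      Visit 37.
      At 37: go right to 8.
        At 8: go left to 9.
          At 9: no left child.
          Visit 9.
          At 9: go right to 29.
            29 is a leaf — visit 29.
        Visit 8.
        At 8: go right to 19.
          19 is a leaf — visit 19.
    Visit 14.
    At 14: go right to 32.
      At 32: go left to 30.
        At 30: go left to 17.
          17 is a leaf — visit 17.
        Visit 30.
        At 30: no right child.
      Visit 32.
      At 32: no right child.
  Visit 2.
  At 2: no right child.
Visit 22.
At 22: no right child.
Full in-order sequence: 37, 9, 29, 8, 19, 14, 17, 30, 32, 2, 22.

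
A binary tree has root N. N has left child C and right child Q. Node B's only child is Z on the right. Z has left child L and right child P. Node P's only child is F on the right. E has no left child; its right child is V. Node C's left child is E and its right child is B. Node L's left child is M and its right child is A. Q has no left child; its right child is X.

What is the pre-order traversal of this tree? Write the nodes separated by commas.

Pre-order visits the node, then its left subtree, then its right subtree.
Visit N.
At N: go left to C.
  Visit C.
  At C: go left to E.
    Visit E.
    At E: no left child.
    At E: go right to V.
      V is a leaf — visit V.
  At C: go right to B.
    Visit B.
    At B: no left child.
    At B: go right to Z.
      Visit Z.
      At Z: go left to L.
        Visit L.
        At L: go left to M.
          M is a leaf — visit M.
        At L: go right to A.
          A is a leaf — visit A.
      At Z: go right to P.
        Visit P.
        At P: no left child.
        At P: go right to F.
          F is a leaf — visit F.
At N: go right to Q.
  Visit Q.
  At Q: no left child.
  At Q: go right to X.
    X is a leaf — visit X.

N, C, E, V, B, Z, L, M, A, P, F, Q, X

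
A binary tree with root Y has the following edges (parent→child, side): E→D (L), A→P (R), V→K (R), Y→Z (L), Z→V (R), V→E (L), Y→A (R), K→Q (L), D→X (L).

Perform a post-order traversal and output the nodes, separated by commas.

X, D, E, Q, K, V, Z, P, A, Y

Post-order visits the left subtree, then the right subtree, then the node.
At Y: go left to Z.
  At Z: no left child.
  At Z: go right to V.
    At V: go left to E.
      At E: go left to D.
        At D: go left to X.
          X is a leaf — visit X.
        At D: no right child.
        Visit D.
      At E: no right child.
      Visit E.
    At V: go right to K.
      At K: go left to Q.
        Q is a leaf — visit Q.
      At K: no right child.
      Visit K.
    Visit V.
  Visit Z.
At Y: go right to A.
  At A: no left child.
  At A: go right to P.
    P is a leaf — visit P.
  Visit A.
Visit Y.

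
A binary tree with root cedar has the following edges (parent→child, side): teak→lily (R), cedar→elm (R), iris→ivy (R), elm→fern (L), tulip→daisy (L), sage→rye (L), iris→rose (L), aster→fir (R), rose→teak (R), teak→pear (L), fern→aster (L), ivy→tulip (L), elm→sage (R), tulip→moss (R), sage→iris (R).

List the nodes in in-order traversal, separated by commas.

cedar, aster, fir, fern, elm, rye, sage, rose, pear, teak, lily, iris, daisy, tulip, moss, ivy

In-order visits the left subtree, then the node, then the right subtree.
At cedar: no left child.
Visit cedar.
At cedar: go right to elm.
  At elm: go left to fern.
    At fern: go left to aster.
      At aster: no left child.
      Visit aster.
      At aster: go right to fir.
        fir is a leaf — visit fir.
    Visit fern.
    At fern: no right child.
  Visit elm.
  At elm: go right to sage.
    At sage: go left to rye.
      rye is a leaf — visit rye.
    Visit sage.
    At sage: go right to iris.
      At iris: go left to rose.
        At rose: no left child.
        Visit rose.
        At rose: go right to teak.
          At teak: go left to pear.
            pear is a leaf — visit pear.
          Visit teak.
          At teak: go right to lily.
            lily is a leaf — visit lily.
      Visit iris.
      At iris: go right to ivy.
        At ivy: go left to tulip.
          At tulip: go left to daisy.
            daisy is a leaf — visit daisy.
          Visit tulip.
          At tulip: go right to moss.
            moss is a leaf — visit moss.
        Visit ivy.
        At ivy: no right child.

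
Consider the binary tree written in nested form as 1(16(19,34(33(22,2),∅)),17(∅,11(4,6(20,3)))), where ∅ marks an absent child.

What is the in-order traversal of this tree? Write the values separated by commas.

19, 16, 22, 33, 2, 34, 1, 17, 4, 11, 20, 6, 3

In-order visits the left subtree, then the node, then the right subtree.
At 1: go left to 16.
  At 16: go left to 19.
    19 is a leaf — visit 19.
  Visit 16.
  At 16: go right to 34.
    At 34: go left to 33.
      At 33: go left to 22.
        22 is a leaf — visit 22.
      Visit 33.
      At 33: go right to 2.
        2 is a leaf — visit 2.
    Visit 34.
    At 34: no right child.
Visit 1.
At 1: go right to 17.
  At 17: no left child.
  Visit 17.
  At 17: go right to 11.
    At 11: go left to 4.
      4 is a leaf — visit 4.
    Visit 11.
    At 11: go right to 6.
      At 6: go left to 20.
        20 is a leaf — visit 20.
      Visit 6.
      At 6: go right to 3.
        3 is a leaf — visit 3.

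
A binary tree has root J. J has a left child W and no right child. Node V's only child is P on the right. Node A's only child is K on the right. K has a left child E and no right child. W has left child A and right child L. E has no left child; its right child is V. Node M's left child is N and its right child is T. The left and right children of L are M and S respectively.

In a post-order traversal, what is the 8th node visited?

M

Post-order visits the left subtree, then the right subtree, then the node.
At J: go left to W.
  At W: go left to A.
    At A: no left child.
    At A: go right to K.
      At K: go left to E.
        At E: no left child.
        At E: go right to V.
          At V: no left child.
          At V: go right to P.
            P is a leaf — visit P.
          Visit V.
        Visit E.
      At K: no right child.
      Visit K.
    Visit A.
  At W: go right to L.
    At L: go left to M.
      At M: go left to N.
        N is a leaf — visit N.
      At M: go right to T.
        T is a leaf — visit T.
      Visit M.
    At L: go right to S.
      S is a leaf — visit S.
    Visit L.
  Visit W.
At J: no right child.
Visit J.
Full post-order sequence: P, V, E, K, A, N, T, M, S, L, W, J.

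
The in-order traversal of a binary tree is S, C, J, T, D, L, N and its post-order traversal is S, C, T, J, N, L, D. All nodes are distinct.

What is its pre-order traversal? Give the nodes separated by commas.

The last element of post-order is the root; it splits in-order into left and right subtrees.
Root D: left subtree has 4 nodes {S, C, J, T}, right has 2 {L, N}.
  Root J: left subtree has 2 nodes {S, C}, right has 1 {T}.
    Root C: left subtree has 1 node {S}, right has 0 { }.
  Root L: left subtree has 0 nodes { }, right has 1 {N}.

D, J, C, S, T, L, N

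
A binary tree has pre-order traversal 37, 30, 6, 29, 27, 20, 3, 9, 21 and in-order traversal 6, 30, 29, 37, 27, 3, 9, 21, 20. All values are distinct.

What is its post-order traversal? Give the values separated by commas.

6, 29, 30, 21, 9, 3, 20, 27, 37

The first element of pre-order is the root; it splits in-order into left and right subtrees.
Root 37: left subtree has 3 nodes {6, 30, 29}, right has 5 {27, 3, 9, 21, 20}.
  Root 30: left subtree has 1 node {6}, right has 1 {29}.
  Root 27: left subtree has 0 nodes { }, right has 4 {3, 9, 21, 20}.
    Root 20: left subtree has 3 nodes {3, 9, 21}, right has 0 { }.
      Root 3: left subtree has 0 nodes { }, right has 2 {9, 21}.
        Root 9: left subtree has 0 nodes { }, right has 1 {21}.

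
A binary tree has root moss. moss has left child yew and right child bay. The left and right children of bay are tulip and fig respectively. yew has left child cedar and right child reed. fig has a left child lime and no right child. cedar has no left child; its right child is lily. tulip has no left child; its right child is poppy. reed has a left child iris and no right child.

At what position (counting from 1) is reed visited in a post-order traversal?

Post-order visits the left subtree, then the right subtree, then the node.
At moss: go left to yew.
  At yew: go left to cedar.
    At cedar: no left child.
    At cedar: go right to lily.
      lily is a leaf — visit lily.
    Visit cedar.
  At yew: go right to reed.
    At reed: go left to iris.
      iris is a leaf — visit iris.
    At reed: no right child.
    Visit reed.
  Visit yew.
At moss: go right to bay.
  At bay: go left to tulip.
    At tulip: no left child.
    At tulip: go right to poppy.
      poppy is a leaf — visit poppy.
    Visit tulip.
  At bay: go right to fig.
    At fig: go left to lime.
      lime is a leaf — visit lime.
    At fig: no right child.
    Visit fig.
  Visit bay.
Visit moss.
Full post-order sequence: lily, cedar, iris, reed, yew, poppy, tulip, lime, fig, bay, moss.

4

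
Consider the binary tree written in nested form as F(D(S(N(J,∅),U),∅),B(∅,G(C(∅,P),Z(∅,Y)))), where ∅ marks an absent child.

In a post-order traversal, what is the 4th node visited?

Post-order visits the left subtree, then the right subtree, then the node.
At F: go left to D.
  At D: go left to S.
    At S: go left to N.
      At N: go left to J.
        J is a leaf — visit J.
      At N: no right child.
      Visit N.
    At S: go right to U.
      U is a leaf — visit U.
    Visit S.
  At D: no right child.
  Visit D.
At F: go right to B.
  At B: no left child.
  At B: go right to G.
    At G: go left to C.
      At C: no left child.
      At C: go right to P.
        P is a leaf — visit P.
      Visit C.
    At G: go right to Z.
      At Z: no left child.
      At Z: go right to Y.
        Y is a leaf — visit Y.
      Visit Z.
    Visit G.
  Visit B.
Visit F.
Full post-order sequence: J, N, U, S, D, P, C, Y, Z, G, B, F.

S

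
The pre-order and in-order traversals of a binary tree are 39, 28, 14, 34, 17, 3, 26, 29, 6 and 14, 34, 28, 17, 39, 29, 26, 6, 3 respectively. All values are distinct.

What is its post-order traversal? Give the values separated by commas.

The first element of pre-order is the root; it splits in-order into left and right subtrees.
Root 39: left subtree has 4 nodes {14, 34, 28, 17}, right has 4 {29, 26, 6, 3}.
  Root 28: left subtree has 2 nodes {14, 34}, right has 1 {17}.
    Root 14: left subtree has 0 nodes { }, right has 1 {34}.
  Root 3: left subtree has 3 nodes {29, 26, 6}, right has 0 { }.
    Root 26: left subtree has 1 node {29}, right has 1 {6}.

34, 14, 17, 28, 29, 6, 26, 3, 39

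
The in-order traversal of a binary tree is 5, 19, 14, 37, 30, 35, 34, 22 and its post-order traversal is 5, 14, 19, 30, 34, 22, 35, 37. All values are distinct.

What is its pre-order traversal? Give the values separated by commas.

37, 19, 5, 14, 35, 30, 22, 34

The last element of post-order is the root; it splits in-order into left and right subtrees.
Root 37: left subtree has 3 nodes {5, 19, 14}, right has 4 {30, 35, 34, 22}.
  Root 19: left subtree has 1 node {5}, right has 1 {14}.
  Root 35: left subtree has 1 node {30}, right has 2 {34, 22}.
    Root 22: left subtree has 1 node {34}, right has 0 { }.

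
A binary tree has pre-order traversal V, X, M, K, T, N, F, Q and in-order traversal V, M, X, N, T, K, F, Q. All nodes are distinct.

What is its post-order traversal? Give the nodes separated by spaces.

M N T Q F K X V

The first element of pre-order is the root; it splits in-order into left and right subtrees.
Root V: left subtree has 0 nodes { }, right has 7 {M, X, N, T, K, F, Q}.
  Root X: left subtree has 1 node {M}, right has 5 {N, T, K, F, Q}.
    Root K: left subtree has 2 nodes {N, T}, right has 2 {F, Q}.
      Root T: left subtree has 1 node {N}, right has 0 { }.
      Root F: left subtree has 0 nodes { }, right has 1 {Q}.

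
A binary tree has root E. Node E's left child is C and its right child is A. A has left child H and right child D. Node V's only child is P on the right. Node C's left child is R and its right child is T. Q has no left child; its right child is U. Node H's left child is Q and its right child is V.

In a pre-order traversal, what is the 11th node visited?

Pre-order visits the node, then its left subtree, then its right subtree.
Visit E.
At E: go left to C.
  Visit C.
  At C: go left to R.
    R is a leaf — visit R.
  At C: go right to T.
    T is a leaf — visit T.
At E: go right to A.
  Visit A.
  At A: go left to H.
    Visit H.
    At H: go left to Q.
      Visit Q.
      At Q: no left child.
      At Q: go right to U.
        U is a leaf — visit U.
    At H: go right to V.
      Visit V.
      At V: no left child.
      At V: go right to P.
        P is a leaf — visit P.
  At A: go right to D.
    D is a leaf — visit D.
Full pre-order sequence: E, C, R, T, A, H, Q, U, V, P, D.

D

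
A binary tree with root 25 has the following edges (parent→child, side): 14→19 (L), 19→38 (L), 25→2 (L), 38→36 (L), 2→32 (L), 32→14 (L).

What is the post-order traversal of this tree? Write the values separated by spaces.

Post-order visits the left subtree, then the right subtree, then the node.
At 25: go left to 2.
  At 2: go left to 32.
    At 32: go left to 14.
      At 14: go left to 19.
        At 19: go left to 38.
          At 38: go left to 36.
            36 is a leaf — visit 36.
          At 38: no right child.
          Visit 38.
        At 19: no right child.
        Visit 19.
      At 14: no right child.
      Visit 14.
    At 32: no right child.
    Visit 32.
  At 2: no right child.
  Visit 2.
At 25: no right child.
Visit 25.

36 38 19 14 32 2 25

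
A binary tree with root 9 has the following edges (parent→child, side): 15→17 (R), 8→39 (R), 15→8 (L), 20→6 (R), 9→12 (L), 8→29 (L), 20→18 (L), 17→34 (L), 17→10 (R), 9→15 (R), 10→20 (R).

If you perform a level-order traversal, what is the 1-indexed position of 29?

Level-order visits nodes level by level from the root, left to right within each level.
Level 0: 9
Level 1: 12, 15
Level 2: 8, 17
Level 3: 29, 39, 34, 10
Level 4: 20
Level 5: 18, 6
Full level-order sequence: 9, 12, 15, 8, 17, 29, 39, 34, 10, 20, 18, 6.

6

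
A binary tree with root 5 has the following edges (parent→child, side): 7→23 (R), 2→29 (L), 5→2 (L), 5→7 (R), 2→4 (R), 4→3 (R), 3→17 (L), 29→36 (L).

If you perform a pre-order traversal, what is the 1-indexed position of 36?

Pre-order visits the node, then its left subtree, then its right subtree.
Visit 5.
At 5: go left to 2.
  Visit 2.
  At 2: go left to 29.
    Visit 29.
    At 29: go left to 36.
      36 is a leaf — visit 36.
    At 29: no right child.
  At 2: go right to 4.
    Visit 4.
    At 4: no left child.
    At 4: go right to 3.
      Visit 3.
      At 3: go left to 17.
        17 is a leaf — visit 17.
      At 3: no right child.
At 5: go right to 7.
  Visit 7.
  At 7: no left child.
  At 7: go right to 23.
    23 is a leaf — visit 23.
Full pre-order sequence: 5, 2, 29, 36, 4, 3, 17, 7, 23.

4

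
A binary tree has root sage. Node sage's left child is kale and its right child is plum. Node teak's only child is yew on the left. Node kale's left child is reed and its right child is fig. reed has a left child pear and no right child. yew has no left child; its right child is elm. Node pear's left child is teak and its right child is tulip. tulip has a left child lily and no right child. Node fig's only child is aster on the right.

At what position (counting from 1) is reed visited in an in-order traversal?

In-order visits the left subtree, then the node, then the right subtree.
At sage: go left to kale.
  At kale: go left to reed.
    At reed: go left to pear.
      At pear: go left to teak.
        At teak: go left to yew.
          At yew: no left child.
          Visit yew.
          At yew: go right to elm.
            elm is a leaf — visit elm.
        Visit teak.
        At teak: no right child.
      Visit pear.
      At pear: go right to tulip.
        At tulip: go left to lily.
          lily is a leaf — visit lily.
        Visit tulip.
        At tulip: no right child.
    Visit reed.
    At reed: no right child.
  Visit kale.
  At kale: go right to fig.
    At fig: no left child.
    Visit fig.
    At fig: go right to aster.
      aster is a leaf — visit aster.
Visit sage.
At sage: go right to plum.
  plum is a leaf — visit plum.
Full in-order sequence: yew, elm, teak, pear, lily, tulip, reed, kale, fig, aster, sage, plum.

7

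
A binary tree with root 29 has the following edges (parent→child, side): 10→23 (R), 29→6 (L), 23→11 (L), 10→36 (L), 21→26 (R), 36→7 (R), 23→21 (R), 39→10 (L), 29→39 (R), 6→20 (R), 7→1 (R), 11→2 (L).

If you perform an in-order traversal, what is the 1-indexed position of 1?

6

In-order visits the left subtree, then the node, then the right subtree.
At 29: go left to 6.
  At 6: no left child.
  Visit 6.
  At 6: go right to 20.
    20 is a leaf — visit 20.
Visit 29.
At 29: go right to 39.
  At 39: go left to 10.
    At 10: go left to 36.
      At 36: no left child.
      Visit 36.
      At 36: go right to 7.
        At 7: no left child.
        Visit 7.
        At 7: go right to 1.
          1 is a leaf — visit 1.
    Visit 10.
    At 10: go right to 23.
      At 23: go left to 11.
        At 11: go left to 2.
          2 is a leaf — visit 2.
        Visit 11.
        At 11: no right child.
      Visit 23.
      At 23: go right to 21.
        At 21: no left child.
        Visit 21.
        At 21: go right to 26.
          26 is a leaf — visit 26.
  Visit 39.
  At 39: no right child.
Full in-order sequence: 6, 20, 29, 36, 7, 1, 10, 2, 11, 23, 21, 26, 39.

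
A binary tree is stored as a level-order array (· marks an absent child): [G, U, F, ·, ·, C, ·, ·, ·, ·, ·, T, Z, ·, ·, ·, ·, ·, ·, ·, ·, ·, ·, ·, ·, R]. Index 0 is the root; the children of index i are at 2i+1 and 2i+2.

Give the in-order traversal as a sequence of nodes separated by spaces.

In-order visits the left subtree, then the node, then the right subtree.
At G: go left to U.
  U is a leaf — visit U.
Visit G.
At G: go right to F.
  At F: go left to C.
    At C: go left to T.
      T is a leaf — visit T.
    Visit C.
    At C: go right to Z.
      At Z: go left to R.
        R is a leaf — visit R.
      Visit Z.
      At Z: no right child.
  Visit F.
  At F: no right child.

U G T C R Z F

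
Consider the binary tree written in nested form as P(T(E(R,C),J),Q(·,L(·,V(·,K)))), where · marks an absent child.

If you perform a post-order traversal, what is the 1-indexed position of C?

2

Post-order visits the left subtree, then the right subtree, then the node.
At P: go left to T.
  At T: go left to E.
    At E: go left to R.
      R is a leaf — visit R.
    At E: go right to C.
      C is a leaf — visit C.
    Visit E.
  At T: go right to J.
    J is a leaf — visit J.
  Visit T.
At P: go right to Q.
  At Q: no left child.
  At Q: go right to L.
    At L: no left child.
    At L: go right to V.
      At V: no left child.
      At V: go right to K.
        K is a leaf — visit K.
      Visit V.
    Visit L.
  Visit Q.
Visit P.
Full post-order sequence: R, C, E, J, T, K, V, L, Q, P.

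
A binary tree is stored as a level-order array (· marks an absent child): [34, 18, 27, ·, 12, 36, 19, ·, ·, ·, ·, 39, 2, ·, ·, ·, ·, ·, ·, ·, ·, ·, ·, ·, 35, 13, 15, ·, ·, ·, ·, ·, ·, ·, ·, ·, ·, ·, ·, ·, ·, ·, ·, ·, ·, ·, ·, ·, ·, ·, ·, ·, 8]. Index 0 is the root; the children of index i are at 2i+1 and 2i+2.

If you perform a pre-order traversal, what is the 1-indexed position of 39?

Pre-order visits the node, then its left subtree, then its right subtree.
Visit 34.
At 34: go left to 18.
  Visit 18.
  At 18: no left child.
  At 18: go right to 12.
    12 is a leaf — visit 12.
At 34: go right to 27.
  Visit 27.
  At 27: go left to 36.
    Visit 36.
    At 36: go left to 39.
      Visit 39.
      At 39: no left child.
      At 39: go right to 35.
        35 is a leaf — visit 35.
    At 36: go right to 2.
      Visit 2.
      At 2: go left to 13.
        Visit 13.
        At 13: no left child.
        At 13: go right to 8.
          8 is a leaf — visit 8.
      At 2: go right to 15.
        15 is a leaf — visit 15.
  At 27: go right to 19.
    19 is a leaf — visit 19.
Full pre-order sequence: 34, 18, 12, 27, 36, 39, 35, 2, 13, 8, 15, 19.

6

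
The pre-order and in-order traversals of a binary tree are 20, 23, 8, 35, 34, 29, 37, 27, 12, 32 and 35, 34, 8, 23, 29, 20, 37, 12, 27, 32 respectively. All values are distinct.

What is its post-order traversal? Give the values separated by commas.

34, 35, 8, 29, 23, 12, 32, 27, 37, 20

The first element of pre-order is the root; it splits in-order into left and right subtrees.
Root 20: left subtree has 5 nodes {35, 34, 8, 23, 29}, right has 4 {37, 12, 27, 32}.
  Root 23: left subtree has 3 nodes {35, 34, 8}, right has 1 {29}.
    Root 8: left subtree has 2 nodes {35, 34}, right has 0 { }.
      Root 35: left subtree has 0 nodes { }, right has 1 {34}.
  Root 37: left subtree has 0 nodes { }, right has 3 {12, 27, 32}.
    Root 27: left subtree has 1 node {12}, right has 1 {32}.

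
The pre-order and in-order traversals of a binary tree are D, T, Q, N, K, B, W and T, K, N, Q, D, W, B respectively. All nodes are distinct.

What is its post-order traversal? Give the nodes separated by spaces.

K N Q T W B D

The first element of pre-order is the root; it splits in-order into left and right subtrees.
Root D: left subtree has 4 nodes {T, K, N, Q}, right has 2 {W, B}.
  Root T: left subtree has 0 nodes { }, right has 3 {K, N, Q}.
    Root Q: left subtree has 2 nodes {K, N}, right has 0 { }.
      Root N: left subtree has 1 node {K}, right has 0 { }.
  Root B: left subtree has 1 node {W}, right has 0 { }.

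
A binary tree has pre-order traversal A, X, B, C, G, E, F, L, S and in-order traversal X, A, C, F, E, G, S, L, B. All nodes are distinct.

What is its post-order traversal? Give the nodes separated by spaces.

X F E S L G C B A

The first element of pre-order is the root; it splits in-order into left and right subtrees.
Root A: left subtree has 1 node {X}, right has 7 {C, F, E, G, S, L, B}.
  Root B: left subtree has 6 nodes {C, F, E, G, S, L}, right has 0 { }.
    Root C: left subtree has 0 nodes { }, right has 5 {F, E, G, S, L}.
      Root G: left subtree has 2 nodes {F, E}, right has 2 {S, L}.
        Root E: left subtree has 1 node {F}, right has 0 { }.
        Root L: left subtree has 1 node {S}, right has 0 { }.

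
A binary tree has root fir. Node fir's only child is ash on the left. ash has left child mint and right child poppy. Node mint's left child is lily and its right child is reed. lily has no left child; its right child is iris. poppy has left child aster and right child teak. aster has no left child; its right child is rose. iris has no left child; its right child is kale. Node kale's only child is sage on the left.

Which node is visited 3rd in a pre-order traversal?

Pre-order visits the node, then its left subtree, then its right subtree.
Visit fir.
At fir: go left to ash.
  Visit ash.
  At ash: go left to mint.
    Visit mint.
    At mint: go left to lily.
      Visit lily.
      At lily: no left child.
      At lily: go right to iris.
        Visit iris.
        At iris: no left child.
        At iris: go right to kale.
          Visit kale.
          At kale: go left to sage.
            sage is a leaf — visit sage.
          At kale: no right child.
    At mint: go right to reed.
      reed is a leaf — visit reed.
  At ash: go right to poppy.
    Visit poppy.
    At poppy: go left to aster.
      Visit aster.
      At aster: no left child.
      At aster: go right to rose.
        rose is a leaf — visit rose.
    At poppy: go right to teak.
      teak is a leaf — visit teak.
At fir: no right child.
Full pre-order sequence: fir, ash, mint, lily, iris, kale, sage, reed, poppy, aster, rose, teak.

mint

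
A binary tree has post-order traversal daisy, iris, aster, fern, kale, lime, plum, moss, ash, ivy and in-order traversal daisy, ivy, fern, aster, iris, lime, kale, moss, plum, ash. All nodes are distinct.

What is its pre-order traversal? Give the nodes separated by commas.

The last element of post-order is the root; it splits in-order into left and right subtrees.
Root ivy: left subtree has 1 node {daisy}, right has 8 {fern, aster, iris, lime, kale, moss, plum, ash}.
  Root ash: left subtree has 7 nodes {fern, aster, iris, lime, kale, moss, plum}, right has 0 { }.
    Root moss: left subtree has 5 nodes {fern, aster, iris, lime, kale}, right has 1 {plum}.
      Root lime: left subtree has 3 nodes {fern, aster, iris}, right has 1 {kale}.
        Root fern: left subtree has 0 nodes { }, right has 2 {aster, iris}.
          Root aster: left subtree has 0 nodes { }, right has 1 {iris}.

ivy, daisy, ash, moss, lime, fern, aster, iris, kale, plum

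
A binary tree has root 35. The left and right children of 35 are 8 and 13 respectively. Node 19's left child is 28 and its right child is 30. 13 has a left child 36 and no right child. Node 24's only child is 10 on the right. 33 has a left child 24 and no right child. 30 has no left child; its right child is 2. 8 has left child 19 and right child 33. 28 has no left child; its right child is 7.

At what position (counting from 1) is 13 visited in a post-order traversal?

11

Post-order visits the left subtree, then the right subtree, then the node.
At 35: go left to 8.
  At 8: go left to 19.
    At 19: go left to 28.
      At 28: no left child.
      At 28: go right to 7.
        7 is a leaf — visit 7.
      Visit 28.
    At 19: go right to 30.
      At 30: no left child.
      At 30: go right to 2.
        2 is a leaf — visit 2.
      Visit 30.
    Visit 19.
  At 8: go right to 33.
    At 33: go left to 24.
      At 24: no left child.
      At 24: go right to 10.
        10 is a leaf — visit 10.
      Visit 24.
    At 33: no right child.
    Visit 33.
  Visit 8.
At 35: go right to 13.
  At 13: go left to 36.
    36 is a leaf — visit 36.
  At 13: no right child.
  Visit 13.
Visit 35.
Full post-order sequence: 7, 28, 2, 30, 19, 10, 24, 33, 8, 36, 13, 35.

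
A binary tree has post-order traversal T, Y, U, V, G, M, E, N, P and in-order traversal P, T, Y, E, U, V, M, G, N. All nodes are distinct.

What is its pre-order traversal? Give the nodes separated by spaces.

The last element of post-order is the root; it splits in-order into left and right subtrees.
Root P: left subtree has 0 nodes { }, right has 8 {T, Y, E, U, V, M, G, N}.
  Root N: left subtree has 7 nodes {T, Y, E, U, V, M, G}, right has 0 { }.
    Root E: left subtree has 2 nodes {T, Y}, right has 4 {U, V, M, G}.
      Root Y: left subtree has 1 node {T}, right has 0 { }.
      Root M: left subtree has 2 nodes {U, V}, right has 1 {G}.
        Root V: left subtree has 1 node {U}, right has 0 { }.

P N E Y T M V U G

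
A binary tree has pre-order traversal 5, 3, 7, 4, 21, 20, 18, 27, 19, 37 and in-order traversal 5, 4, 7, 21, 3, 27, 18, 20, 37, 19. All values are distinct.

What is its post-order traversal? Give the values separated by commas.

The first element of pre-order is the root; it splits in-order into left and right subtrees.
Root 5: left subtree has 0 nodes { }, right has 9 {4, 7, 21, 3, 27, 18, 20, 37, 19}.
  Root 3: left subtree has 3 nodes {4, 7, 21}, right has 5 {27, 18, 20, 37, 19}.
    Root 7: left subtree has 1 node {4}, right has 1 {21}.
    Root 20: left subtree has 2 nodes {27, 18}, right has 2 {37, 19}.
      Root 18: left subtree has 1 node {27}, right has 0 { }.
      Root 19: left subtree has 1 node {37}, right has 0 { }.

4, 21, 7, 27, 18, 37, 19, 20, 3, 5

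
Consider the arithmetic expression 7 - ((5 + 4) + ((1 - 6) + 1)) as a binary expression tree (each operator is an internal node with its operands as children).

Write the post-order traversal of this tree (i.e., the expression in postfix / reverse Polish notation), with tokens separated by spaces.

7 5 4 + 1 6 - 1 + + -

Post-order on an expression tree gives postfix notation: for each operator, emit left operand, right operand, then the operator.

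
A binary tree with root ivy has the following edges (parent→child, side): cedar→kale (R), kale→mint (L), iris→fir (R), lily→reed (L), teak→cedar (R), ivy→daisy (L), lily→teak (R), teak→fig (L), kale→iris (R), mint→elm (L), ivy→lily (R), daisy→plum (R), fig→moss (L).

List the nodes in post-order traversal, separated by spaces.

Post-order visits the left subtree, then the right subtree, then the node.
At ivy: go left to daisy.
  At daisy: no left child.
  At daisy: go right to plum.
    plum is a leaf — visit plum.
  Visit daisy.
At ivy: go right to lily.
  At lily: go left to reed.
    reed is a leaf — visit reed.
  At lily: go right to teak.
    At teak: go left to fig.
      At fig: go left to moss.
        moss is a leaf — visit moss.
      At fig: no right child.
      Visit fig.
    At teak: go right to cedar.
      At cedar: no left child.
      At cedar: go right to kale.
        At kale: go left to mint.
          At mint: go left to elm.
            elm is a leaf — visit elm.
          At mint: no right child.
          Visit mint.
        At kale: go right to iris.
          At iris: no left child.
          At iris: go right to fir.
            fir is a leaf — visit fir.
          Visit iris.
        Visit kale.
      Visit cedar.
    Visit teak.
  Visit lily.
Visit ivy.

plum daisy reed moss fig elm mint fir iris kale cedar teak lily ivy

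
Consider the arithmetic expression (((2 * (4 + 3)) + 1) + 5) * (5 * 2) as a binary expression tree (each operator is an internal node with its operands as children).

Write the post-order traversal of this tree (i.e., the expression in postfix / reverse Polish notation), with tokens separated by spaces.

Post-order on an expression tree gives postfix notation: for each operator, emit left operand, right operand, then the operator.

2 4 3 + * 1 + 5 + 5 2 * *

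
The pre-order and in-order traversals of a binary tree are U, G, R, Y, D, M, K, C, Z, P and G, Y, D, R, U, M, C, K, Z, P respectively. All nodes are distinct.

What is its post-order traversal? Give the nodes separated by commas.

D, Y, R, G, C, P, Z, K, M, U

The first element of pre-order is the root; it splits in-order into left and right subtrees.
Root U: left subtree has 4 nodes {G, Y, D, R}, right has 5 {M, C, K, Z, P}.
  Root G: left subtree has 0 nodes { }, right has 3 {Y, D, R}.
    Root R: left subtree has 2 nodes {Y, D}, right has 0 { }.
      Root Y: left subtree has 0 nodes { }, right has 1 {D}.
  Root M: left subtree has 0 nodes { }, right has 4 {C, K, Z, P}.
    Root K: left subtree has 1 node {C}, right has 2 {Z, P}.
      Root Z: left subtree has 0 nodes { }, right has 1 {P}.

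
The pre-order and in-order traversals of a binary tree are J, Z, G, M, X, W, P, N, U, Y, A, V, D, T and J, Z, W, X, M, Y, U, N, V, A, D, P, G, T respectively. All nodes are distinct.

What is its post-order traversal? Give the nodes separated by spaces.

W X Y U V D A N P M T G Z J

The first element of pre-order is the root; it splits in-order into left and right subtrees.
Root J: left subtree has 0 nodes { }, right has 13 {Z, W, X, M, Y, U, N, V, A, D, P, G, T}.
  Root Z: left subtree has 0 nodes { }, right has 12 {W, X, M, Y, U, N, V, A, D, P, G, T}.
    Root G: left subtree has 10 nodes {W, X, M, Y, U, N, V, A, D, P}, right has 1 {T}.
      Root M: left subtree has 2 nodes {W, X}, right has 7 {Y, U, N, V, A, D, P}.
        Root X: left subtree has 1 node {W}, right has 0 { }.
        Root P: left subtree has 6 nodes {Y, U, N, V, A, D}, right has 0 { }.
          Root N: left subtree has 2 nodes {Y, U}, right has 3 {V, A, D}.
            Root U: left subtree has 1 node {Y}, right has 0 { }.
            Root A: left subtree has 1 node {V}, right has 1 {D}.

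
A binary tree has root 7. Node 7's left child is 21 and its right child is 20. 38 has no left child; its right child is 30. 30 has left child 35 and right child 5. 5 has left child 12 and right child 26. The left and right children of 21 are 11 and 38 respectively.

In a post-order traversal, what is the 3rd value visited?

Post-order visits the left subtree, then the right subtree, then the node.
At 7: go left to 21.
  At 21: go left to 11.
    11 is a leaf — visit 11.
  At 21: go right to 38.
    At 38: no left child.
    At 38: go right to 30.
      At 30: go left to 35.
        35 is a leaf — visit 35.
      At 30: go right to 5.
        At 5: go left to 12.
          12 is a leaf — visit 12.
        At 5: go right to 26.
          26 is a leaf — visit 26.
        Visit 5.
      Visit 30.
    Visit 38.
  Visit 21.
At 7: go right to 20.
  20 is a leaf — visit 20.
Visit 7.
Full post-order sequence: 11, 35, 12, 26, 5, 30, 38, 21, 20, 7.

12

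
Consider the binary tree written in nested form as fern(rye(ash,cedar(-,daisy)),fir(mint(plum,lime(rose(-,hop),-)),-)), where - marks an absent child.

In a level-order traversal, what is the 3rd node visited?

fir

Level-order visits nodes level by level from the root, left to right within each level.
Level 0: fern
Level 1: rye, fir
Level 2: ash, cedar, mint
Level 3: daisy, plum, lime
Level 4: rose
Level 5: hop
Full level-order sequence: fern, rye, fir, ash, cedar, mint, daisy, plum, lime, rose, hop.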